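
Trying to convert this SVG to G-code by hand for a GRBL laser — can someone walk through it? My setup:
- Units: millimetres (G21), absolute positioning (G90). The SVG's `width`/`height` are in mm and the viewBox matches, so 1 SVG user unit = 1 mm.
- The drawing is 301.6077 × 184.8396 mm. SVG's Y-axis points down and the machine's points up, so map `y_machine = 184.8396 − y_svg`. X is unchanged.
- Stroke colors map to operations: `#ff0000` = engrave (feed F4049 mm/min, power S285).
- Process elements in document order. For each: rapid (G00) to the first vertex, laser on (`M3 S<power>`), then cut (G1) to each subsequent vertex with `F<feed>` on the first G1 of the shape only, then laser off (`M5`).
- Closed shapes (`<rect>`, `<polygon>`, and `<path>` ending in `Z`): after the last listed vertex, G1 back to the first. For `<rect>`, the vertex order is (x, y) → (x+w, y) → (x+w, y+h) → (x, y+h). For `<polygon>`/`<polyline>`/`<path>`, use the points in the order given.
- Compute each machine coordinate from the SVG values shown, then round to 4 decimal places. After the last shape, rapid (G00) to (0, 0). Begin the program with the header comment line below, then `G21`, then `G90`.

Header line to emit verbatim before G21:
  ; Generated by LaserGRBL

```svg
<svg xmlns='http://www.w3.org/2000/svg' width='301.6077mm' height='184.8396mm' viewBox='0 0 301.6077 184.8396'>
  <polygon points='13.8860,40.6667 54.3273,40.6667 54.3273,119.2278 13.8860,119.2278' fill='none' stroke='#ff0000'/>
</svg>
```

viewBox `0 0 301.6077 184.8396` with mm width/height → 1 unit = 1 mm. Flip: y_m = 184.8396 − y_svg.

**Shape 1** — `<polygon>` rectangle, stroke `#ff0000` → engrave (S285, F4049). Machine vertices: (13.8860,144.1729) → (54.3273,144.1729) → (54.3273,65.6118) → (13.8860,65.6118) → (13.8860,144.1729). Closed: final G1 returns to the first vertex.

; Generated by LaserGRBL
G21
G90
G00 X13.8860 Y144.1729
M3 S285
G1 X54.3273 Y144.1729 F4049
G1 X54.3273 Y65.6118
G1 X13.8860 Y65.6118
G1 X13.8860 Y144.1729
M5
G00 X0.0000 Y0.0000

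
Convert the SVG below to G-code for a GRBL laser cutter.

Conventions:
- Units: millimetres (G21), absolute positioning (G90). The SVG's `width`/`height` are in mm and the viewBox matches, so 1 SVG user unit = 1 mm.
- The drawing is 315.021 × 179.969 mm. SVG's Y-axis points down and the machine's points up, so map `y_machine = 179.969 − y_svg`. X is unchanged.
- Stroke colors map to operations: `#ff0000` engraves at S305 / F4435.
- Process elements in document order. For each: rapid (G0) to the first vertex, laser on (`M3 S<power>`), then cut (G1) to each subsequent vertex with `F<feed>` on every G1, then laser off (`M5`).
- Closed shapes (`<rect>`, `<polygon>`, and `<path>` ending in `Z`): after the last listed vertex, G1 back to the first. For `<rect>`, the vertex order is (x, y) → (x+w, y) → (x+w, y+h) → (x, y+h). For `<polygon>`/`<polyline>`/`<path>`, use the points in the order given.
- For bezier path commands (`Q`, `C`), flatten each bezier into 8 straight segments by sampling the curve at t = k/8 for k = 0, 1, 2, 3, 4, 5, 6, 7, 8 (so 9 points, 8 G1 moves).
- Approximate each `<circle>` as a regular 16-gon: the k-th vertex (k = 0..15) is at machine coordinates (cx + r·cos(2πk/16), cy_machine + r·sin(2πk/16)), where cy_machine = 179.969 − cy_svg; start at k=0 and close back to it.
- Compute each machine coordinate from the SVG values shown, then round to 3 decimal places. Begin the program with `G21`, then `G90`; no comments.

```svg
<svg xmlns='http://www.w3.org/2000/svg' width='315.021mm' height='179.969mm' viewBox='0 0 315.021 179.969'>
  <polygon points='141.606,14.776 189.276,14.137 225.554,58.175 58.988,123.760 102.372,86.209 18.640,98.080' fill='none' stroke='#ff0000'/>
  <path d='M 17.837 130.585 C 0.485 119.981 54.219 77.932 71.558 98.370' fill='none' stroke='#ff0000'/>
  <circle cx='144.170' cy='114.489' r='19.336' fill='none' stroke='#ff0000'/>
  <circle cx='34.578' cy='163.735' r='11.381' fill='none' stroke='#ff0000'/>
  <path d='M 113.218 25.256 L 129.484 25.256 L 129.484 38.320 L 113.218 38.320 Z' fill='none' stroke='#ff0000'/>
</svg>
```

1 u = 1 mm; y_m = 179.969 − y.

[1] `<polygon>` closed polygon, #ff0000→engrave S305 F4435: (141.606,165.193) → (189.276,165.832) → (225.554,121.794) → (58.988,56.209) → (102.372,93.760) → (18.640,81.889) → (141.606,165.193) (closed)

[2] `<path>` cubic bezier, #ff0000→engrave S305 F4435: (17.837,49.384) → (14.452,54.651) → (16.472,61.765) → (22.637,69.626) → (31.688,77.132) → (42.365,83.183) → (53.409,86.679) → (63.560,86.518) → (71.558,81.599)

[3] `<circle>` circle, #ff0000→engrave S305 F4435: (163.506,65.480) → (162.034,72.880) → (157.843,79.153) → (151.570,83.344) → (144.170,84.816) → (136.770,83.344) → (130.497,79.153) → (126.306,72.880) → (124.834,65.480) → (126.306,58.080) → (130.497,51.807) → (136.770,47.616) → (144.170,46.144) → (151.570,47.616) → (157.843,51.807) → (162.034,58.080) → (163.506,65.480) (closed)

[4] `<circle>` circle, #ff0000→engrave S305 F4435: (45.959,16.234) → (45.093,20.589) → (42.626,24.282) → (38.933,26.749) → (34.578,27.615) → (30.223,26.749) → (26.530,24.282) → (24.063,20.589) → (23.197,16.234) → (24.063,11.879) → (26.530,8.186) → (30.223,5.719) → (34.578,4.853) → (38.933,5.719) → (42.626,8.186) → (45.093,11.879) → (45.959,16.234) (closed)

[5] `<path>` rectangle, #ff0000→engrave S305 F4435: (113.218,154.713) → (129.484,154.713) → (129.484,141.649) → (113.218,141.649) → (113.218,154.713) (closed)

G21
G90
G0 X141.606 Y165.193
M3 S305
G1 X189.276 Y165.832 F4435
G1 X225.554 Y121.794 F4435
G1 X58.988 Y56.209 F4435
G1 X102.372 Y93.760 F4435
G1 X18.640 Y81.889 F4435
G1 X141.606 Y165.193 F4435
M5
G0 X17.837 Y49.384
M3 S305
G1 X14.452 Y54.651 F4435
G1 X16.472 Y61.765 F4435
G1 X22.637 Y69.626 F4435
G1 X31.688 Y77.132 F4435
G1 X42.365 Y83.183 F4435
G1 X53.409 Y86.679 F4435
G1 X63.560 Y86.518 F4435
G1 X71.558 Y81.599 F4435
M5
G0 X163.506 Y65.480
M3 S305
G1 X162.034 Y72.880 F4435
G1 X157.843 Y79.153 F4435
G1 X151.570 Y83.344 F4435
G1 X144.170 Y84.816 F4435
G1 X136.770 Y83.344 F4435
G1 X130.497 Y79.153 F4435
G1 X126.306 Y72.880 F4435
G1 X124.834 Y65.480 F4435
G1 X126.306 Y58.080 F4435
G1 X130.497 Y51.807 F4435
G1 X136.770 Y47.616 F4435
G1 X144.170 Y46.144 F4435
G1 X151.570 Y47.616 F4435
G1 X157.843 Y51.807 F4435
G1 X162.034 Y58.080 F4435
G1 X163.506 Y65.480 F4435
M5
G0 X45.959 Y16.234
M3 S305
G1 X45.093 Y20.589 F4435
G1 X42.626 Y24.282 F4435
G1 X38.933 Y26.749 F4435
G1 X34.578 Y27.615 F4435
G1 X30.223 Y26.749 F4435
G1 X26.530 Y24.282 F4435
G1 X24.063 Y20.589 F4435
G1 X23.197 Y16.234 F4435
G1 X24.063 Y11.879 F4435
G1 X26.530 Y8.186 F4435
G1 X30.223 Y5.719 F4435
G1 X34.578 Y4.853 F4435
G1 X38.933 Y5.719 F4435
G1 X42.626 Y8.186 F4435
G1 X45.093 Y11.879 F4435
G1 X45.959 Y16.234 F4435
M5
G0 X113.218 Y154.713
M3 S305
G1 X129.484 Y154.713 F4435
G1 X129.484 Y141.649 F4435
G1 X113.218 Y141.649 F4435
G1 X113.218 Y154.713 F4435
M5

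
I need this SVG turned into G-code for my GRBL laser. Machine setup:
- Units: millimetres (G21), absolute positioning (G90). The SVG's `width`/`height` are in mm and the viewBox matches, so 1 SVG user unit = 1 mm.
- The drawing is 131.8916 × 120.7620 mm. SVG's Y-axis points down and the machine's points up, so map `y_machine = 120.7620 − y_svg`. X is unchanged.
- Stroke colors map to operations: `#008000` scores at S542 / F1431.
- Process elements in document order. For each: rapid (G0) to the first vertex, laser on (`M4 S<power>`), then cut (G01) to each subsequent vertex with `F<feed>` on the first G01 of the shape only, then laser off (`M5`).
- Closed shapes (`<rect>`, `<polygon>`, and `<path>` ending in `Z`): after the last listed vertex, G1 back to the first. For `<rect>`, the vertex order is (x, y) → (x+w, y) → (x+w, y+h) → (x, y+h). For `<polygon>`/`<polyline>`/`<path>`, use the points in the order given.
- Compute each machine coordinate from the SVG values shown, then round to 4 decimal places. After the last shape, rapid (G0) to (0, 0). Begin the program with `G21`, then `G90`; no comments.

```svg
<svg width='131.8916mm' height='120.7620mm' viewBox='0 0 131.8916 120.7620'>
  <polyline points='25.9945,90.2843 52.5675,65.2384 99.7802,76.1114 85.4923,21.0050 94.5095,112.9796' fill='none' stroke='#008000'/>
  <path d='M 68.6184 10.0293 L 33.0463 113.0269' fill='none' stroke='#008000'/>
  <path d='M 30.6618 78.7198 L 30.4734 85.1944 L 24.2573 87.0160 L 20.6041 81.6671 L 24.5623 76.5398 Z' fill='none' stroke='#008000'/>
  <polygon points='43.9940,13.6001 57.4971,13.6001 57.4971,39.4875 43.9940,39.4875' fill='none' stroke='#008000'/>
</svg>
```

G21
G90
G0 X25.9945 Y30.4777
M4 S542
G01 X52.5675 Y55.5236 F1431
G01 X99.7802 Y44.6506
G01 X85.4923 Y99.7570
G01 X94.5095 Y7.7824
M5
G0 X68.6184 Y110.7327
M4 S542
G01 X33.0463 Y7.7351 F1431
M5
G0 X30.6618 Y42.0422
M4 S542
G01 X30.4734 Y35.5676 F1431
G01 X24.2573 Y33.7460
G01 X20.6041 Y39.0949
G01 X24.5623 Y44.2222
G01 X30.6618 Y42.0422
M5
G0 X43.9940 Y107.1619
M4 S542
G01 X57.4971 Y107.1619 F1431
G01 X57.4971 Y81.2745
G01 X43.9940 Y81.2745
G01 X43.9940 Y107.1619
M5
G0 X0.0000 Y0.0000

Since the viewBox matches the mm dimensions, user units are millimetres directly. The only transform is the Y-flip y_m = 120.7620 − y_svg.

Shape 1 is a open polyline drawn with `<polyline>`. Its stroke #008000 means score at S542, F1431. After flipping Y the toolpath is (25.9945,30.4777) → (52.5675,55.5236) → (99.7802,44.6506) → (85.4923,99.7570) → (94.5095,7.7824).

Shape 2 is a line segment drawn with `<path>`. Its stroke #008000 means score at S542, F1431. After flipping Y the toolpath is (68.6184,110.7327) → (33.0463,7.7351).

Shape 3 is a regular polygon drawn with `<path>`. Its stroke #008000 means score at S542, F1431. After flipping Y the toolpath is (30.6618,42.0422) → (30.4734,35.5676) → (24.2573,33.7460) → (20.6041,39.0949) → (24.5623,44.2222) → (30.6618,42.0422), returning to the start.

Shape 4 is a rectangle drawn with `<polygon>`. Its stroke #008000 means score at S542, F1431. After flipping Y the toolpath is (43.9940,107.1619) → (57.4971,107.1619) → (57.4971,81.2745) → (43.9940,81.2745) → (43.9940,107.1619), returning to the start.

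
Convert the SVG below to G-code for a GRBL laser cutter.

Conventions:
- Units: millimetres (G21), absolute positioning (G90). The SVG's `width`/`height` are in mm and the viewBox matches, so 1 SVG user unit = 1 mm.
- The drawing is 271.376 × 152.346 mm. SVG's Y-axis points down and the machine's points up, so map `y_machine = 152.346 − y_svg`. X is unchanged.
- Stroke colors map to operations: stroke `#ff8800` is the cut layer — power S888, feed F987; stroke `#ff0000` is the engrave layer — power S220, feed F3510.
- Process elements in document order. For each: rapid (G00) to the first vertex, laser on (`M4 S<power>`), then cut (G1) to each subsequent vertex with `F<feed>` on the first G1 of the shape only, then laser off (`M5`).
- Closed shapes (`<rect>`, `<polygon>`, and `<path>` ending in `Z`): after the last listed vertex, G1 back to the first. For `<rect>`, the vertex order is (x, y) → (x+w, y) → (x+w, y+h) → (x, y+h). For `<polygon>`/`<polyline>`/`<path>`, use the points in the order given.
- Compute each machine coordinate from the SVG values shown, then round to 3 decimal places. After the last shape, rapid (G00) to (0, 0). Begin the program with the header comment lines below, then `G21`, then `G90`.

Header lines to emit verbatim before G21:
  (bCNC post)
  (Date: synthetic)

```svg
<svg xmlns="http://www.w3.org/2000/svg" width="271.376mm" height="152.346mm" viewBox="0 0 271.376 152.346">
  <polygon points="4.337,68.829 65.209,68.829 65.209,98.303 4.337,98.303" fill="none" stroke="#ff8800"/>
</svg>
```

viewBox `0 0 271.376 152.346` with mm width/height → 1 unit = 1 mm. Flip: y_m = 152.346 − y_svg.

**Shape 1** — `<polygon>` rectangle, stroke `#ff8800` → cut (S888, F987). Machine vertices: (4.337,83.517) → (65.209,83.517) → (65.209,54.043) → (4.337,54.043) → (4.337,83.517). Closed: final G1 returns to the first vertex.

(bCNC post)
(Date: synthetic)
G21
G90
G00 X4.337 Y83.517
M4 S888
G1 X65.209 Y83.517 F987
G1 X65.209 Y54.043
G1 X4.337 Y54.043
G1 X4.337 Y83.517
M5
G00 X0.000 Y0.000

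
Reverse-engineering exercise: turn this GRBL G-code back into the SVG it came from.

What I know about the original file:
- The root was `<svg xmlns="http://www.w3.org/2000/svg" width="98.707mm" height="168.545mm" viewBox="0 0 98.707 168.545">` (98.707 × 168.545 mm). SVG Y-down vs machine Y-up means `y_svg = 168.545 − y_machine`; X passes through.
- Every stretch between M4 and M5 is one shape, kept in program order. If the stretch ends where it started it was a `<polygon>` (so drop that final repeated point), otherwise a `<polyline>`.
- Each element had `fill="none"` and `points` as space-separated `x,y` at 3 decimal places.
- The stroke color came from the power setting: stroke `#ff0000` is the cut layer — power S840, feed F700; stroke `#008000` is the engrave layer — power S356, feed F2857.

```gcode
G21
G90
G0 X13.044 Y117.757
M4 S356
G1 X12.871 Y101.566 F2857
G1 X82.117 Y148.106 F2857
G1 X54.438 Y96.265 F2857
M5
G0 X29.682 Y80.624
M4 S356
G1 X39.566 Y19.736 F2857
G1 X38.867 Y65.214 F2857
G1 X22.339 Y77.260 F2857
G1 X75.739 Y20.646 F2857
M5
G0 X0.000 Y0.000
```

Each laser-on run becomes one SVG element. Flip Y back into SVG space with y_svg = 168.545 − y_machine. Every run uses S356, so all elements get stroke `#008000` (engrave).

Run 1: The run is open, so emit a `<polyline>` with points (Y-flipped): 13.044,50.788 12.871,66.979 82.117,20.439 54.438,72.280.

Run 2: The run is open, so emit a `<polyline>` with points (Y-flipped): 29.682,87.921 39.566,148.809 38.867,103.331 22.339,91.285 75.739,147.899.

<svg xmlns="http://www.w3.org/2000/svg" width="98.707mm" height="168.545mm" viewBox="0 0 98.707 168.545">
  <polyline points="13.044,50.788 12.871,66.979 82.117,20.439 54.438,72.280" fill="none" stroke="#008000"/>
  <polyline points="29.682,87.921 39.566,148.809 38.867,103.331 22.339,91.285 75.739,147.899" fill="none" stroke="#008000"/>
</svg>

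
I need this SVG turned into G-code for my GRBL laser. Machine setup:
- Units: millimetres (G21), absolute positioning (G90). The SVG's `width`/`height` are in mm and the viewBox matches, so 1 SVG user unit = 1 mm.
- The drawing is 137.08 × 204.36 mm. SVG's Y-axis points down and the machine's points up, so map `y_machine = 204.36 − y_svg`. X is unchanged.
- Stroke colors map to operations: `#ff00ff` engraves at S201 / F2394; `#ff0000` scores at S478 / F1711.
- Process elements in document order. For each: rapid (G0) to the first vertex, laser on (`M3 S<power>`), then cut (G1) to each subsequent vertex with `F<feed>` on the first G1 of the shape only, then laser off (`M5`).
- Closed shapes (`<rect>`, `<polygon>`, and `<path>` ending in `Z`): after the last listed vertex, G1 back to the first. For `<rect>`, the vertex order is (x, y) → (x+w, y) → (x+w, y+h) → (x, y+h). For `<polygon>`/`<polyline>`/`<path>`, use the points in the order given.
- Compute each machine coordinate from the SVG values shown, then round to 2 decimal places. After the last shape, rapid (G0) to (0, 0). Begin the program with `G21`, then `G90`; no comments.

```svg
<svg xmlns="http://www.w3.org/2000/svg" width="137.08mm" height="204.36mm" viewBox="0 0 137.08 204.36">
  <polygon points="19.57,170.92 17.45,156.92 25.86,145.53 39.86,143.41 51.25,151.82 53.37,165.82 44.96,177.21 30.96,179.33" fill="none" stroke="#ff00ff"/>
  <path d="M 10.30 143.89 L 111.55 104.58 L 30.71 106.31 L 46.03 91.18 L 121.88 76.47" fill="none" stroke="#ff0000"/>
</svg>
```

G21
G90
G0 X19.57 Y33.44
M3 S201
G1 X17.45 Y47.44 F2394
G1 X25.86 Y58.83
G1 X39.86 Y60.95
G1 X51.25 Y52.54
G1 X53.37 Y38.54
G1 X44.96 Y27.15
G1 X30.96 Y25.03
G1 X19.57 Y33.44
M5
G0 X10.30 Y60.47
M3 S478
G1 X111.55 Y99.78 F1711
G1 X30.71 Y98.05
G1 X46.03 Y113.18
G1 X121.88 Y127.89
M5
G0 X0.00 Y0.00

Since the viewBox matches the mm dimensions, user units are millimetres directly. The only transform is the Y-flip y_m = 204.36 − y_svg.

Shape 1 is a regular polygon drawn with `<polygon>`. Its stroke #ff00ff means engrave at S201, F2394. After flipping Y the toolpath is (19.57,33.44) → (17.45,47.44) → (25.86,58.83) → (39.86,60.95) → (51.25,52.54) → (53.37,38.54) → (44.96,27.15) → (30.96,25.03) → (19.57,33.44), returning to the start.

Shape 2 is a open polyline drawn with `<path>`. Its stroke #ff0000 means score at S478, F1711. After flipping Y the toolpath is (10.30,60.47) → (111.55,99.78) → (30.71,98.05) → (46.03,113.18) → (121.88,127.89).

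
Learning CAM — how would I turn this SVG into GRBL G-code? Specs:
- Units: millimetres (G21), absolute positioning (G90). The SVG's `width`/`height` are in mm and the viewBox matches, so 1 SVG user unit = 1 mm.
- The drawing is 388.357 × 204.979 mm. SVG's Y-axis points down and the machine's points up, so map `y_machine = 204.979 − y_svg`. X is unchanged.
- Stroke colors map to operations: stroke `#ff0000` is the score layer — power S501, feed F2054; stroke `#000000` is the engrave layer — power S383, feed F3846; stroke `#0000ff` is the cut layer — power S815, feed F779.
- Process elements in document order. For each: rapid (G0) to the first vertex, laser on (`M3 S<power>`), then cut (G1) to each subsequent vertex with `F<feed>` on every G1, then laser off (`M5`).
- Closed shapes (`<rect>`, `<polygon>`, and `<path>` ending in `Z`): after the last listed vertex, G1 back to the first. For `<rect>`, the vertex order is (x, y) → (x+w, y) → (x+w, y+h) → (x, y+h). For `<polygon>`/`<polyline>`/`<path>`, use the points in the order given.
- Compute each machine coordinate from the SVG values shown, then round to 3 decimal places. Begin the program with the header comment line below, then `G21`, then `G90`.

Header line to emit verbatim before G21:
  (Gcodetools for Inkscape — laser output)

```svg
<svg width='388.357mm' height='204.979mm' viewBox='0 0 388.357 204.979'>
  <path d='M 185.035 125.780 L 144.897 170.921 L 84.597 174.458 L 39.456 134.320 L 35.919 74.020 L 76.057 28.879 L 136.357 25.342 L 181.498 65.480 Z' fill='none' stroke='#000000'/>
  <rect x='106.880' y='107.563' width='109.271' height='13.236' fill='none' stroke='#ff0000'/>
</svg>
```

(Gcodetools for Inkscape — laser output)
G21
G90
G0 X185.035 Y79.199
M3 S383
G1 X144.897 Y34.058 F3846
G1 X84.597 Y30.521 F3846
G1 X39.456 Y70.659 F3846
G1 X35.919 Y130.959 F3846
G1 X76.057 Y176.100 F3846
G1 X136.357 Y179.637 F3846
G1 X181.498 Y139.499 F3846
G1 X185.035 Y79.199 F3846
M5
G0 X106.880 Y97.416
M3 S501
G1 X216.151 Y97.416 F2054
G1 X216.151 Y84.180 F2054
G1 X106.880 Y84.180 F2054
G1 X106.880 Y97.416 F2054
M5

viewBox `0 0 388.357 204.979` with mm width/height → 1 unit = 1 mm. Flip: y_m = 204.979 − y_svg.

**Shape 1** — `<path>` regular polygon, stroke `#000000` → engrave (S383, F3846). Machine vertices: (185.035,79.199) → (144.897,34.058) → (84.597,30.521) → (39.456,70.659) → (35.919,130.959) → (76.057,176.100) → (136.357,179.637) → (181.498,139.499) → (185.035,79.199). Closed: final G1 returns to the first vertex.

**Shape 2** — `<rect>` rectangle, stroke `#ff0000` → score (S501, F2054). Machine vertices: (106.880,97.416) → (216.151,97.416) → (216.151,84.180) → (106.880,84.180) → (106.880,97.416). Closed: final G1 returns to the first vertex.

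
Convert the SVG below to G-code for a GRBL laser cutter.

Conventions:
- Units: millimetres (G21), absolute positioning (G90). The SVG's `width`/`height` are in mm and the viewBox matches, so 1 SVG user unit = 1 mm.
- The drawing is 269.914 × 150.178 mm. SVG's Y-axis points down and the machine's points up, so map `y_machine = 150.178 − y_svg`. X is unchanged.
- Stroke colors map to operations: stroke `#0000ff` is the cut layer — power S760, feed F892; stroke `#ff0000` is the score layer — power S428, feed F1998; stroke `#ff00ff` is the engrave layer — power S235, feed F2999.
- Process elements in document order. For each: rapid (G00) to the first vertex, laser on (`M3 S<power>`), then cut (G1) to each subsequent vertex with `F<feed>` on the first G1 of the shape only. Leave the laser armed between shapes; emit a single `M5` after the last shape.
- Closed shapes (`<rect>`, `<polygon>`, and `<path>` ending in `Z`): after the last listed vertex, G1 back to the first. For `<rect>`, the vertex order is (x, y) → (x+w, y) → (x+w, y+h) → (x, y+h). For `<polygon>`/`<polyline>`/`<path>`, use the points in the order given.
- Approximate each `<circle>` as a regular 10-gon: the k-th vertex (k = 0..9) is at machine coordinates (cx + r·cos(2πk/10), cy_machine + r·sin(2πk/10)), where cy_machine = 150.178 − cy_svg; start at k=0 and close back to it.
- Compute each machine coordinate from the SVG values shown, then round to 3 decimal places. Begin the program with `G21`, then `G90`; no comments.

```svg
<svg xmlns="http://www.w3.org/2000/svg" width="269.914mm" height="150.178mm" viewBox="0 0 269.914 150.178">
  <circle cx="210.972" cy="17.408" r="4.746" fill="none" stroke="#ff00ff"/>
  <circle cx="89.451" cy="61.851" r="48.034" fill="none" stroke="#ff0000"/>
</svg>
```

G21
G90
G00 X215.718 Y132.770
M3 S235
G1 X214.812 Y135.560 F2999
G1 X212.439 Y137.284
G1 X209.505 Y137.284
G1 X207.132 Y135.560
G1 X206.226 Y132.770
G1 X207.132 Y129.980
G1 X209.505 Y128.256
G1 X212.439 Y128.256
G1 X214.812 Y129.980
G1 X215.718 Y132.770
G00 X137.485 Y88.327
M3 S428
G1 X128.311 Y116.561 F1998
G1 X104.294 Y134.010
G1 X74.608 Y134.010
G1 X50.591 Y116.561
G1 X41.417 Y88.327
G1 X50.591 Y60.093
G1 X74.608 Y42.644
G1 X104.294 Y42.644
G1 X128.311 Y60.093
G1 X137.485 Y88.327
M5

1 u = 1 mm; y_m = 150.178 − y.

[1] `<circle>` circle, #ff00ff→engrave S235 F2999: (215.718,132.770) → (214.812,135.560) → (212.439,137.284) → (209.505,137.284) → (207.132,135.560) → (206.226,132.770) → (207.132,129.980) → (209.505,128.256) → (212.439,128.256) → (214.812,129.980) → (215.718,132.770) (closed)

[2] `<circle>` circle, #ff0000→score S428 F1998: (137.485,88.327) → (128.311,116.561) → (104.294,134.010) → (74.608,134.010) → (50.591,116.561) → (41.417,88.327) → (50.591,60.093) → (74.608,42.644) → (104.294,42.644) → (128.311,60.093) → (137.485,88.327) (closed)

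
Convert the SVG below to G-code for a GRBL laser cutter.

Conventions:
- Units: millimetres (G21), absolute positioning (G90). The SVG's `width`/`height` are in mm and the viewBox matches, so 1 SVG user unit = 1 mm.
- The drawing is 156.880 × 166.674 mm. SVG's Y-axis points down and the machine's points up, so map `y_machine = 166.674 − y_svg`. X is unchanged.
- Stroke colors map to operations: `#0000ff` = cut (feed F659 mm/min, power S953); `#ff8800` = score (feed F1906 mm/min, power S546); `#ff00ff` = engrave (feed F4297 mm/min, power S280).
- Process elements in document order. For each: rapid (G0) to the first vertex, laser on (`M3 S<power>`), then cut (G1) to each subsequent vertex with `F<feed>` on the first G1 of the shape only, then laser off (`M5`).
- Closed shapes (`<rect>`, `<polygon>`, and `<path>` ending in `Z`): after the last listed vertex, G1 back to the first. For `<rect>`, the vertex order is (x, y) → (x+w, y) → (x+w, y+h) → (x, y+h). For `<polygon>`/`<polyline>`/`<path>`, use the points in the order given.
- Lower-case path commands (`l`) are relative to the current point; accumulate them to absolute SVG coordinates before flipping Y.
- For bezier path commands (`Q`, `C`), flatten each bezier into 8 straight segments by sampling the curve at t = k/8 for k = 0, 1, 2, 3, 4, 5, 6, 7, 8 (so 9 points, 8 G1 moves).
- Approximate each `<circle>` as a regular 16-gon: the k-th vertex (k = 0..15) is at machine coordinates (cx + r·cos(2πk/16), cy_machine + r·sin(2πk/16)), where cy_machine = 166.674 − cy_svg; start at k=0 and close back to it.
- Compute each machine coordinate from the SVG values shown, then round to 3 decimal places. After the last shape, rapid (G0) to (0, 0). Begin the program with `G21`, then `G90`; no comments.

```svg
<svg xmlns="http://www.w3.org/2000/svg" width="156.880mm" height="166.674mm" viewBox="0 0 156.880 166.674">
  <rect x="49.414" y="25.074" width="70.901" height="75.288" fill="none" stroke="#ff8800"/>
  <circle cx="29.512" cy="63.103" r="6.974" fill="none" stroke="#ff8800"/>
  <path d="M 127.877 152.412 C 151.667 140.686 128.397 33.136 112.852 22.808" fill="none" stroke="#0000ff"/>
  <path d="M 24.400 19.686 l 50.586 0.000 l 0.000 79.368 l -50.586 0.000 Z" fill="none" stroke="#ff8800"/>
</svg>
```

Since the viewBox matches the mm dimensions, user units are millimetres directly. The only transform is the Y-flip y_m = 166.674 − y_svg.

Shape 1 is a rectangle drawn with `<rect>`. Its stroke #ff8800 means score at S546, F1906. After flipping Y the toolpath is (49.414,141.600) → (120.315,141.600) → (120.315,66.312) → (49.414,66.312) → (49.414,141.600), returning to the start.

Shape 2 is a circle drawn with `<circle>`. Its stroke #ff8800 means score at S546, F1906. After flipping Y the toolpath is (36.486,103.571) → (35.955,106.240) → (34.443,108.502) → (32.181,110.014) → (29.512,110.545) → (26.843,110.014) → (24.581,108.502) → (23.069,106.240) → (22.538,103.571) → (23.069,100.902) → (24.581,98.640) → (26.843,97.128) → (29.512,96.597) → (32.181,97.128) → (34.443,98.640) → (35.955,100.902) → (36.486,103.571), returning to the start.

Shape 3 is a cubic bezier drawn with `<path>`. Its stroke #0000ff means cut at S953, F659. After flipping Y the toolpath is (127.877,14.262) → (134.699,22.774) → (137.752,38.007) → (137.676,57.699) → (135.115,79.588) → (130.710,101.412) → (125.103,120.907) → (118.936,135.813) → (112.852,143.866).

Shape 4 is a rectangle drawn with `<path>`. Its stroke #ff8800 means score at S546, F1906. After flipping Y the toolpath is (24.400,146.988) → (74.986,146.988) → (74.986,67.620) → (24.400,67.620) → (24.400,146.988), returning to the start.

G21
G90
G0 X49.414 Y141.600
M3 S546
G1 X120.315 Y141.600 F1906
G1 X120.315 Y66.312
G1 X49.414 Y66.312
G1 X49.414 Y141.600
M5
G0 X36.486 Y103.571
M3 S546
G1 X35.955 Y106.240 F1906
G1 X34.443 Y108.502
G1 X32.181 Y110.014
G1 X29.512 Y110.545
G1 X26.843 Y110.014
G1 X24.581 Y108.502
G1 X23.069 Y106.240
G1 X22.538 Y103.571
G1 X23.069 Y100.902
G1 X24.581 Y98.640
G1 X26.843 Y97.128
G1 X29.512 Y96.597
G1 X32.181 Y97.128
G1 X34.443 Y98.640
G1 X35.955 Y100.902
G1 X36.486 Y103.571
M5
G0 X127.877 Y14.262
M3 S953
G1 X134.699 Y22.774 F659
G1 X137.752 Y38.007
G1 X137.676 Y57.699
G1 X135.115 Y79.588
G1 X130.710 Y101.412
G1 X125.103 Y120.907
G1 X118.936 Y135.813
G1 X112.852 Y143.866
M5
G0 X24.400 Y146.988
M3 S546
G1 X74.986 Y146.988 F1906
G1 X74.986 Y67.620
G1 X24.400 Y67.620
G1 X24.400 Y146.988
M5
G0 X0.000 Y0.000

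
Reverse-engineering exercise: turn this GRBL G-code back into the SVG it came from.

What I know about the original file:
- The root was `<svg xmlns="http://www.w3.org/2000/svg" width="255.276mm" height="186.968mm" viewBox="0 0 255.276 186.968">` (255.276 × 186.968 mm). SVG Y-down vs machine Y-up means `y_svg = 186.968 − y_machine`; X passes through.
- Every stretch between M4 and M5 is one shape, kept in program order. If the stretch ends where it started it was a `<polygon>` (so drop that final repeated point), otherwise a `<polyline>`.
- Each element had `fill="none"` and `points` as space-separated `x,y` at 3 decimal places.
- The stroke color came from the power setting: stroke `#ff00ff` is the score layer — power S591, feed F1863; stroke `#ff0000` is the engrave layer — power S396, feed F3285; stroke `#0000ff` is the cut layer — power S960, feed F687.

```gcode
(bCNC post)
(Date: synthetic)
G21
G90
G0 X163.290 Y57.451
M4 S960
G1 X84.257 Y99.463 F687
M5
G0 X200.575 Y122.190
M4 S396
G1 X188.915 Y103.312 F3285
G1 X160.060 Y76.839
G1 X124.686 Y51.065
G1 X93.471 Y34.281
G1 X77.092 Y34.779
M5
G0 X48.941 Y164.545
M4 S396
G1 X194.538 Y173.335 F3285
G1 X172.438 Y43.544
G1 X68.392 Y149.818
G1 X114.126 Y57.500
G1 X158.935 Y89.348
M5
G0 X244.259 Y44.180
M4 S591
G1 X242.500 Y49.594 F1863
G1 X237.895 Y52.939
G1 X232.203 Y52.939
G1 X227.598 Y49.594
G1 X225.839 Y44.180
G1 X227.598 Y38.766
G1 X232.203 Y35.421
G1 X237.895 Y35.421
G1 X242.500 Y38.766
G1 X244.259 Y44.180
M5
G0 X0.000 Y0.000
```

<svg xmlns="http://www.w3.org/2000/svg" width="255.276mm" height="186.968mm" viewBox="0 0 255.276 186.968">
  <polyline points="163.290,129.517 84.257,87.505" fill="none" stroke="#0000ff"/>
  <polyline points="200.575,64.778 188.915,83.656 160.060,110.129 124.686,135.903 93.471,152.687 77.092,152.189" fill="none" stroke="#ff0000"/>
  <polyline points="48.941,22.423 194.538,13.633 172.438,143.424 68.392,37.150 114.126,129.468 158.935,97.620" fill="none" stroke="#ff0000"/>
  <polygon points="244.259,142.788 242.500,137.374 237.895,134.029 232.203,134.029 227.598,137.374 225.839,142.788 227.598,148.202 232.203,151.547 237.895,151.547 242.500,148.202" fill="none" stroke="#ff00ff"/>
</svg>

y_svg = 186.968 − y_m.

[1] S960→`#0000ff` (cut); open run; points: 163.290,129.517 84.257,87.505

[2] S396→`#ff0000` (engrave); open run; points: 200.575,64.778 188.915,83.656 160.060,110.129 124.686,135.903 93.471,152.687 77.092,152.189

[3] S396→`#ff0000` (engrave); open run; points: 48.941,22.423 194.538,13.633 172.438,143.424 68.392,37.150 114.126,129.468 158.935,97.620

[4] S591→`#ff00ff` (score); closed run; points: 244.259,142.788 242.500,137.374 237.895,134.029 232.203,134.029 227.598,137.374 225.839,142.788 227.598,148.202 232.203,151.547 237.895,151.547 242.500,148.202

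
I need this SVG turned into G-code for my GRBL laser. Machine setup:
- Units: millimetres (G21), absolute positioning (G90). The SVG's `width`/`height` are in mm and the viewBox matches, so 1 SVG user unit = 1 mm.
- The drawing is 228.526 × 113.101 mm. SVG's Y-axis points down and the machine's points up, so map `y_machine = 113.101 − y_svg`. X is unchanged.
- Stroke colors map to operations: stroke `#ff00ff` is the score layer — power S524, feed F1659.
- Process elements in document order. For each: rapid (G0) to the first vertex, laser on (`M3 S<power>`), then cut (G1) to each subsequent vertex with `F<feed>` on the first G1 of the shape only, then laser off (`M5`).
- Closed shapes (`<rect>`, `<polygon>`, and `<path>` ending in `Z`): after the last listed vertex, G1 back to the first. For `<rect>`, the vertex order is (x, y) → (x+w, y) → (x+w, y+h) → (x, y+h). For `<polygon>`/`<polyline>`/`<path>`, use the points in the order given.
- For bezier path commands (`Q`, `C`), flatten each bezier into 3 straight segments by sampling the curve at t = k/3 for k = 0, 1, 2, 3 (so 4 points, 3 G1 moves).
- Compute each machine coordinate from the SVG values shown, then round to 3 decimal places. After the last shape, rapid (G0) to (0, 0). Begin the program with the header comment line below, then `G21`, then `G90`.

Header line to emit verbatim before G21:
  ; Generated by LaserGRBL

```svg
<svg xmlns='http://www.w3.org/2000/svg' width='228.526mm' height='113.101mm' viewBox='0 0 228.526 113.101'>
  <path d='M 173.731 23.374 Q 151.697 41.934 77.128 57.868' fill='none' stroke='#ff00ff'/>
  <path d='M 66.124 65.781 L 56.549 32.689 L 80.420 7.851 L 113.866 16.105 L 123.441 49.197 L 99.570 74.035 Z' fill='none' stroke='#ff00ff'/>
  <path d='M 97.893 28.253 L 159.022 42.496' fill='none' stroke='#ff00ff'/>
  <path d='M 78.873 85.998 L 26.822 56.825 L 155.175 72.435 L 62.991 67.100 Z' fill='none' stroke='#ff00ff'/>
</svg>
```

1 u = 1 mm; y_m = 113.101 − y.

[1] `<path>` quadratic bezier, #ff00ff→score S524 F1659: (173.731,89.727) → (153.204,77.645) → (121.003,66.147) → (77.128,55.233)

[2] `<path>` regular polygon, #ff00ff→score S524 F1659: (66.124,47.320) → (56.549,80.412) → (80.420,105.250) → (113.866,96.996) → (123.441,63.904) → (99.570,39.066) → (66.124,47.320) (closed)

[3] `<path>` line segment, #ff00ff→score S524 F1659: (97.893,84.848) → (159.022,70.605)

[4] `<path>` closed polygon, #ff00ff→score S524 F1659: (78.873,27.103) → (26.822,56.276) → (155.175,40.666) → (62.991,46.001) → (78.873,27.103) (closed)

; Generated by LaserGRBL
G21
G90
G0 X173.731 Y89.727
M3 S524
G1 X153.204 Y77.645 F1659
G1 X121.003 Y66.147
G1 X77.128 Y55.233
M5
G0 X66.124 Y47.320
M3 S524
G1 X56.549 Y80.412 F1659
G1 X80.420 Y105.250
G1 X113.866 Y96.996
G1 X123.441 Y63.904
G1 X99.570 Y39.066
G1 X66.124 Y47.320
M5
G0 X97.893 Y84.848
M3 S524
G1 X159.022 Y70.605 F1659
M5
G0 X78.873 Y27.103
M3 S524
G1 X26.822 Y56.276 F1659
G1 X155.175 Y40.666
G1 X62.991 Y46.001
G1 X78.873 Y27.103
M5
G0 X0.000 Y0.000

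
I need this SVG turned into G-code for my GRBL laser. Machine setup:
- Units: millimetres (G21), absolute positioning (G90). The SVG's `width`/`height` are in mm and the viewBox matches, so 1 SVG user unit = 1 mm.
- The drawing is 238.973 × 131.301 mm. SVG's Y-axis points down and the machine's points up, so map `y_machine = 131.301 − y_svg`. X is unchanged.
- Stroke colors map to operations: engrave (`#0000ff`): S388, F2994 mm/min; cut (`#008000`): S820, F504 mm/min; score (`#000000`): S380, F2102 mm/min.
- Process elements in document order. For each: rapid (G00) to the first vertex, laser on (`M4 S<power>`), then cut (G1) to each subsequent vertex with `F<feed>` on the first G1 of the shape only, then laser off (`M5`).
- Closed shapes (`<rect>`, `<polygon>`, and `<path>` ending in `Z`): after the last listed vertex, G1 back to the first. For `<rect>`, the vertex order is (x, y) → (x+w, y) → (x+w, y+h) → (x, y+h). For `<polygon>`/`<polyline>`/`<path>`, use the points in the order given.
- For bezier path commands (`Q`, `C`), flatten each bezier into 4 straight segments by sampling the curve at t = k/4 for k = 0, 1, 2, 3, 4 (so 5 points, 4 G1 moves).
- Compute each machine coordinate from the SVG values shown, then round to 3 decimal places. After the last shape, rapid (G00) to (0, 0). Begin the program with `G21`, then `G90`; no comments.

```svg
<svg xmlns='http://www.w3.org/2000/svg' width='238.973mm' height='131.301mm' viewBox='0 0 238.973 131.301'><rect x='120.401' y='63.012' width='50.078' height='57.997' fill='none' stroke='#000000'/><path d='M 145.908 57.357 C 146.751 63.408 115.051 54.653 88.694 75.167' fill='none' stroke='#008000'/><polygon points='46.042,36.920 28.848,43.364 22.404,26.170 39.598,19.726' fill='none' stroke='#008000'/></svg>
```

G21
G90
G00 X120.401 Y68.289
M4 S380
G1 X170.479 Y68.289 F2102
G1 X170.479 Y10.292
G1 X120.401 Y10.292
G1 X120.401 Y68.289
M5
G00 X145.908 Y73.944
M4 S820
G1 X141.030 Y71.493 F504
G1 X127.501 Y70.463
G1 X108.872 Y66.720
G1 X88.694 Y56.134
M5
G00 X46.042 Y94.381
M4 S820
G1 X28.848 Y87.937 F504
G1 X22.404 Y105.131
G1 X39.598 Y111.575
G1 X46.042 Y94.381
M5
G00 X0.000 Y0.000

Since the viewBox matches the mm dimensions, user units are millimetres directly. The only transform is the Y-flip y_m = 131.301 − y_svg.

Shape 1 is a rectangle drawn with `<rect>`. Its stroke #000000 means score at S380, F2102. After flipping Y the toolpath is (120.401,68.289) → (170.479,68.289) → (170.479,10.292) → (120.401,10.292) → (120.401,68.289), returning to the start.

Shape 2 is a cubic bezier drawn with `<path>`. Its stroke #008000 means cut at S820, F504. After flipping Y the toolpath is (145.908,73.944) → (141.030,71.493) → (127.501,70.463) → (108.872,66.720) → (88.694,56.134).

Shape 3 is a regular polygon drawn with `<polygon>`. Its stroke #008000 means cut at S820, F504. After flipping Y the toolpath is (46.042,94.381) → (28.848,87.937) → (22.404,105.131) → (39.598,111.575) → (46.042,94.381), returning to the start.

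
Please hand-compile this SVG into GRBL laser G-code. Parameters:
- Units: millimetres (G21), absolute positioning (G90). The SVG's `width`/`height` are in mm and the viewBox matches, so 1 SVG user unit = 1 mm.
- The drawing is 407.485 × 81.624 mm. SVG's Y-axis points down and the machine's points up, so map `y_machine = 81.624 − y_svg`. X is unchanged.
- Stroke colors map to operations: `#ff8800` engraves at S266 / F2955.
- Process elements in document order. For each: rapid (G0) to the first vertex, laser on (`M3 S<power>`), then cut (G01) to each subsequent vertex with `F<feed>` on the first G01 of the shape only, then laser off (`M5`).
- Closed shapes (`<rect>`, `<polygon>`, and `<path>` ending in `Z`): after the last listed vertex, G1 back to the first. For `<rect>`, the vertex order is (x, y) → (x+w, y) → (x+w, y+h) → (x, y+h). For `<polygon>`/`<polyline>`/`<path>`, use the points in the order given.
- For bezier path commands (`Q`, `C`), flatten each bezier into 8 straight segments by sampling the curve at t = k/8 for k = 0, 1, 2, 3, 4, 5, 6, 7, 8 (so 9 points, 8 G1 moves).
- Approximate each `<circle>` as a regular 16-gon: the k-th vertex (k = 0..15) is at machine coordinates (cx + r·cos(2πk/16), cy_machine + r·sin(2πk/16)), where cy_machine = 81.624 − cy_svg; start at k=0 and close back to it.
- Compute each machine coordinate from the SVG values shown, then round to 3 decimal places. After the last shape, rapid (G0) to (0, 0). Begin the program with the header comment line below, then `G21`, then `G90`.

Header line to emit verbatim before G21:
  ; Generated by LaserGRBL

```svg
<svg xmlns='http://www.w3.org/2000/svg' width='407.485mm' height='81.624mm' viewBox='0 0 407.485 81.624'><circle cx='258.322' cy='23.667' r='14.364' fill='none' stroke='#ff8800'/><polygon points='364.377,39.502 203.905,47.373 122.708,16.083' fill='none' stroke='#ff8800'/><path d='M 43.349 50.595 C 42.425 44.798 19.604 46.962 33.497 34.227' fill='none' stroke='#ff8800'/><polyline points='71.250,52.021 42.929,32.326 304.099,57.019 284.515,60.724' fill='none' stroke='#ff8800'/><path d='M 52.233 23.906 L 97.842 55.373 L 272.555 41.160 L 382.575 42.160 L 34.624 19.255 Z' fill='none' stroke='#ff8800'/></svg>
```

; Generated by LaserGRBL
G21
G90
G0 X272.686 Y57.957
M3 S266
G01 X271.593 Y63.454 F2955
G01 X268.479 Y68.114
G01 X263.819 Y71.228
G01 X258.322 Y72.321
G01 X252.825 Y71.228
G01 X248.165 Y68.114
G01 X245.051 Y63.454
G01 X243.958 Y57.957
G01 X245.051 Y52.460
G01 X248.165 Y47.800
G01 X252.825 Y44.686
G01 X258.322 Y43.593
G01 X263.819 Y44.686
G01 X268.479 Y47.800
G01 X271.593 Y52.460
G01 X272.686 Y57.957
M5
G0 X364.377 Y42.122
M3 S266
G01 X203.905 Y34.251 F2955
G01 X122.708 Y65.541
G01 X364.377 Y42.122
M5
G0 X43.349 Y31.029
M3 S266
G01 X42.091 Y32.874 F2955
G01 X39.466 Y34.241
G01 X36.163 Y35.398
G01 X32.867 Y36.611
G01 X30.265 Y38.150
G01 X29.045 Y40.282
G01 X29.894 Y43.275
G01 X33.497 Y47.397
M5
G0 X71.250 Y29.603
M3 S266
G01 X42.929 Y49.298 F2955
G01 X304.099 Y24.605
G01 X284.515 Y20.900
M5
G0 X52.233 Y57.718
M3 S266
G01 X97.842 Y26.251 F2955
G01 X272.555 Y40.464
G01 X382.575 Y39.464
G01 X34.624 Y62.369
G01 X52.233 Y57.718
M5
G0 X0.000 Y0.000

Since the viewBox matches the mm dimensions, user units are millimetres directly. The only transform is the Y-flip y_m = 81.624 − y_svg.

Shape 1 is a circle drawn with `<circle>`. Its stroke #ff8800 means engrave at S266, F2955. After flipping Y the toolpath is (272.686,57.957) → (271.593,63.454) → (268.479,68.114) → (263.819,71.228) → (258.322,72.321) → (252.825,71.228) → (248.165,68.114) → (245.051,63.454) → (243.958,57.957) → (245.051,52.460) → (248.165,47.800) → (252.825,44.686) → (258.322,43.593) → (263.819,44.686) → (268.479,47.800) → (271.593,52.460) → (272.686,57.957), returning to the start.

Shape 2 is a closed polygon drawn with `<polygon>`. Its stroke #ff8800 means engrave at S266, F2955. After flipping Y the toolpath is (364.377,42.122) → (203.905,34.251) → (122.708,65.541) → (364.377,42.122), returning to the start.

Shape 3 is a cubic bezier drawn with `<path>`. Its stroke #ff8800 means engrave at S266, F2955. After flipping Y the toolpath is (43.349,31.029) → (42.091,32.874) → (39.466,34.241) → (36.163,35.398) → (32.867,36.611) → (30.265,38.150) → (29.045,40.282) → (29.894,43.275) → (33.497,47.397).

Shape 4 is a open polyline drawn with `<polyline>`. Its stroke #ff8800 means engrave at S266, F2955. After flipping Y the toolpath is (71.250,29.603) → (42.929,49.298) → (304.099,24.605) → (284.515,20.900).

Shape 5 is a closed polygon drawn with `<path>`. Its stroke #ff8800 means engrave at S266, F2955. After flipping Y the toolpath is (52.233,57.718) → (97.842,26.251) → (272.555,40.464) → (382.575,39.464) → (34.624,62.369) → (52.233,57.718), returning to the start.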